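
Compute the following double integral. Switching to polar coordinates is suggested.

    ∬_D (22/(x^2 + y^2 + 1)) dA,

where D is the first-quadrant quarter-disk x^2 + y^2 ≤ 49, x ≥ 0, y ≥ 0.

The region D is 0 ≤ r ≤ 7, 0 ≤ θ ≤ π/2 in polar coordinates, where x = r cos(θ), y = r sin(θ), and dA = r dr dθ.

Under the substitution, the integrand becomes 22/(r^2 + 1), so

    ∬_D (22/(x^2 + y^2 + 1)) dA = ∫_{0}^{π/2} ∫_{0}^{7} (22/(r^2 + 1)) · r dr dθ.

Inner integral (in r): ∫_{0}^{7} (22/(r^2 + 1)) · r dr = log(4882812500000000000).

Outer integral (in θ): ∫_{0}^{π/2} (log(4882812500000000000)) dθ = log(4882812500000000000^(π/2)).

Therefore ∬_D (22/(x^2 + y^2 + 1)) dA = log(4882812500000000000^(π/2)).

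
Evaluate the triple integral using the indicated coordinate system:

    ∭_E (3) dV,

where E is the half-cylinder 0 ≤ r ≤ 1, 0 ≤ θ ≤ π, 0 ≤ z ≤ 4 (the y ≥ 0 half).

In cylindrical coordinates, x = r cos(θ), y = r sin(θ), z = z, and dV = r dr dθ dz.

The integrand becomes 3, so

    ∭_E (3) dV = ∫_{0}^{π} ∫_{0}^{1} ∫_{0}^{4} (3) · r dz dr dθ.

Inner (z): 12r.
Middle (r from 0 to 1): 6.
Outer (θ): 6π.

Therefore the triple integral equals 6π.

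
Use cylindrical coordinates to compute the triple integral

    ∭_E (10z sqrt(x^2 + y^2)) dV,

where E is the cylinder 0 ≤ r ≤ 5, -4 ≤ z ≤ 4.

In cylindrical coordinates, x = r cos(θ), y = r sin(θ), z = z, and dV = r dr dθ dz.

The integrand becomes 10r z, so

    ∭_E (10z sqrt(x^2 + y^2)) dV = ∫_{0}^{2π} ∫_{0}^{5} ∫_{-4}^{4} (10r z) · r dz dr dθ.

Inner (z): 0.
Middle (r from 0 to 5): 0.
Outer (θ): 0.

Therefore the triple integral equals 0.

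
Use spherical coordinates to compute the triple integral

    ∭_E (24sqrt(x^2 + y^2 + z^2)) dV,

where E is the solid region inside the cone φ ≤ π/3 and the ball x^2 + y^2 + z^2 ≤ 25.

In spherical coordinates, x = ρ sin(φ) cos(θ), y = ρ sin(φ) sin(θ), z = ρ cos(φ), and dV = ρ^2 sin(φ) dρ dφ dθ.

The integrand becomes 24ρ, so

    ∭_E (24sqrt(x^2 + y^2 + z^2)) dV = ∫_{0}^{2π} ∫_{0}^{π/3} ∫_{0}^{5} (24ρ) · ρ^2 sin(φ) dρ dφ dθ.

Inner (ρ): 3750sin(φ).
Middle (φ): 1875.
Outer (θ): 3750π.

Therefore the triple integral equals 3750π.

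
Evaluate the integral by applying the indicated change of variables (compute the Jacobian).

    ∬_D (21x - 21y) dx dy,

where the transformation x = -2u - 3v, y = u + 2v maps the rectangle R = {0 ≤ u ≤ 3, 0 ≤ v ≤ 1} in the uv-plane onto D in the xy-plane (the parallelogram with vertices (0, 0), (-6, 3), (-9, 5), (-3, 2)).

Compute the Jacobian determinant of (x, y) with respect to (u, v):

    ∂(x,y)/∂(u,v) = | -2  -3 | = (-2)(2) - (-3)(1) = -1.
                   | 1  2 |

Its absolute value is |J| = 1 (the area scaling factor).

Substituting x = -2u - 3v, y = u + 2v into the integrand,

    21x - 21y → -63u - 105v,

so the integral becomes

    ∬_R (-63u - 105v) · |J| du dv = ∫_0^3 ∫_0^1 (-63u - 105v) dv du.

Inner (v): -63u - 105/2.
Outer (u): -441.

Therefore ∬_D (21x - 21y) dx dy = -441.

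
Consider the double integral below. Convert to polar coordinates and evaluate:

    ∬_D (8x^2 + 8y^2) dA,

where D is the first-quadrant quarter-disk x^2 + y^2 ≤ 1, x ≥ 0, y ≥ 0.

The region D is 0 ≤ r ≤ 1, 0 ≤ θ ≤ π/2 in polar coordinates, where x = r cos(θ), y = r sin(θ), and dA = r dr dθ.

Under the substitution, the integrand becomes 8r^2, so

    ∬_D (8x^2 + 8y^2) dA = ∫_{0}^{π/2} ∫_{0}^{1} (8r^2) · r dr dθ.

Inner integral (in r): ∫_{0}^{1} (8r^2) · r dr = 2.

Outer integral (in θ): ∫_{0}^{π/2} (2) dθ = π.

Therefore ∬_D (8x^2 + 8y^2) dA = π.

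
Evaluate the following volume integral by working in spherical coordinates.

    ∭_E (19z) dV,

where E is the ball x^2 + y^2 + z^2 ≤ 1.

In spherical coordinates, x = ρ sin(φ) cos(θ), y = ρ sin(φ) sin(θ), z = ρ cos(φ), and dV = ρ^2 sin(φ) dρ dφ dθ.

The integrand becomes 19ρ cos(φ), so

    ∭_E (19z) dV = ∫_{0}^{2π} ∫_{0}^{π} ∫_{0}^{1} (19ρ cos(φ)) · ρ^2 sin(φ) dρ dφ dθ.

Inner (ρ): 19sin(2φ)/8.
Middle (φ): 0.
Outer (θ): 0.

Therefore the triple integral equals 0.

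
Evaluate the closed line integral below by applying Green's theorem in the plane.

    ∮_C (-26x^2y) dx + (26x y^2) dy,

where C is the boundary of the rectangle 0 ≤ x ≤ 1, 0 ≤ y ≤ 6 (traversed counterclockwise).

Green's theorem converts the closed line integral into a double integral over the enclosed region D:

    ∮_C P dx + Q dy = ∬_D (∂Q/∂x - ∂P/∂y) dA.

Here P = -26x^2y, Q = 26x y^2, so

    ∂Q/∂x = 26y^2,    ∂P/∂y = -26x^2,
    ∂Q/∂x - ∂P/∂y = 26x^2 + 26y^2.

D is the region 0 ≤ x ≤ 1, 0 ≤ y ≤ 6. Evaluating the double integral:

    ∬_D (26x^2 + 26y^2) dA = ∫_0^{1} ∫_0^{6} (26x^2 + 26y^2) dy dx.

Inner (y from 0 to 6): 156x^2 + 1872.
Outer (x from 0 to 1): 1924.

Therefore ∮_C P dx + Q dy = 1924.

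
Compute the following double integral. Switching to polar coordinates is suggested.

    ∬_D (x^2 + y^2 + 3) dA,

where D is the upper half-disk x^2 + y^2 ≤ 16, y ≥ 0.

The region D is 0 ≤ r ≤ 4, 0 ≤ θ ≤ π in polar coordinates, where x = r cos(θ), y = r sin(θ), and dA = r dr dθ.

Under the substitution, the integrand becomes r^2 + 3, so

    ∬_D (x^2 + y^2 + 3) dA = ∫_{0}^{π} ∫_{0}^{4} (r^2 + 3) · r dr dθ.

Inner integral (in r): ∫_{0}^{4} (r^2 + 3) · r dr = 88.

Outer integral (in θ): ∫_{0}^{π} (88) dθ = 88π.

Therefore ∬_D (x^2 + y^2 + 3) dA = 88π.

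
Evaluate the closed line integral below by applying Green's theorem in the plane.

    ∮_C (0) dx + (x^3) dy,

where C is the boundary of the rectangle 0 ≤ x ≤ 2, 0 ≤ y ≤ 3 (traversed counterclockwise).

Green's theorem converts the closed line integral into a double integral over the enclosed region D:

    ∮_C P dx + Q dy = ∬_D (∂Q/∂x - ∂P/∂y) dA.

Here P = 0, Q = x^3, so

    ∂Q/∂x = 3x^2,    ∂P/∂y = 0,
    ∂Q/∂x - ∂P/∂y = 3x^2.

D is the region 0 ≤ x ≤ 2, 0 ≤ y ≤ 3. Evaluating the double integral:

    ∬_D (3x^2) dA = ∫_0^{2} ∫_0^{3} (3x^2) dy dx.

Inner (y from 0 to 3): 9x^2.
Outer (x from 0 to 2): 24.

Therefore ∮_C P dx + Q dy = 24.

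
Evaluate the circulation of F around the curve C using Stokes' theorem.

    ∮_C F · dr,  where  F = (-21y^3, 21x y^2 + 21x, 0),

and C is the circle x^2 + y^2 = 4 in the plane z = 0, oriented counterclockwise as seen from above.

Let S be the flat disk x^2 + y^2 ≤ 4 in the plane z = 0, with upward unit normal n̂ = ẑ. By Stokes' theorem,

    ∮_C F · dr = ∬_S (∇ × F) · n̂ dS = ∬_D (curl F)_z dA,

where D is the disk x^2 + y^2 ≤ 4.

Compute the curl of F = (-21y^3, 21x y^2 + 21x, 0):
    (∇ × F)_x = ∂F_z/∂y - ∂F_y/∂z = 0,
    (∇ × F)_y = ∂F_x/∂z - ∂F_z/∂x = 0,
    (∇ × F)_z = ∂F_y/∂x - ∂F_x/∂y = 84y^2 + 21.

On z = 0, (curl F)_z = 84y^2 + 21.

Convert to polar (x = r cos θ, y = r sin θ, dA = r dr dθ); the integrand becomes 84r^2sin(θ)^2 + 21, so

    ∬_D (curl F)_z dA = ∫_0^{2π} ∫_0^{2} (84r^2sin(θ)^2 + 21) · r dr dθ.

Inner (r from 0 to 2): 336sin(θ)^2 + 42.
Outer (θ from 0 to 2π): 420π.

Therefore ∮_C F · dr = 420π.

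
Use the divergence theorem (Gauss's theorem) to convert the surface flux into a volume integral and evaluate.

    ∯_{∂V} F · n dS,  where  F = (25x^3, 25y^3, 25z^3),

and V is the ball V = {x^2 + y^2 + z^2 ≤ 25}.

By the divergence theorem,

    ∯_{∂V} F · n dS = ∭_V (∇ · F) dV.

Compute the divergence:
    ∇ · F = ∂F_x/∂x + ∂F_y/∂y + ∂F_z/∂z = 75x^2 + 75y^2 + 75z^2.

In spherical coordinates, x = ρ sin(φ) cos(θ), y = ρ sin(φ) sin(θ), z = ρ cos(φ), dV = ρ^2 sin(φ) dρ dφ dθ, with 0 ≤ ρ ≤ 5, 0 ≤ φ ≤ π, 0 ≤ θ ≤ 2π.

The integrand, after substitution and multiplying by the volume element, becomes (75ρ^2) · ρ^2 sin(φ), so

    ∭_V (∇·F) dV = ∫_0^{2π} ∫_0^{π} ∫_0^{5} (75ρ^2) · ρ^2 sin(φ) dρ dφ dθ.

Inner (ρ from 0 to 5): 46875sin(φ).
Middle (φ from 0 to π): 93750.
Outer (θ from 0 to 2π): 187500π.

Therefore ∯_{∂V} F · n dS = 187500π.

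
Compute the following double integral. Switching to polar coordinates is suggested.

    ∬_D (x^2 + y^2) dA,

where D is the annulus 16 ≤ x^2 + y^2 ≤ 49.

The region D is 4 ≤ r ≤ 7, 0 ≤ θ ≤ 2π in polar coordinates, where x = r cos(θ), y = r sin(θ), and dA = r dr dθ.

Under the substitution, the integrand becomes r^2, so

    ∬_D (x^2 + y^2) dA = ∫_{0}^{2π} ∫_{4}^{7} (r^2) · r dr dθ.

Inner integral (in r): ∫_{4}^{7} (r^2) · r dr = 2145/4.

Outer integral (in θ): ∫_{0}^{2π} (2145/4) dθ = 2145π/2.

Therefore ∬_D (x^2 + y^2) dA = 2145π/2.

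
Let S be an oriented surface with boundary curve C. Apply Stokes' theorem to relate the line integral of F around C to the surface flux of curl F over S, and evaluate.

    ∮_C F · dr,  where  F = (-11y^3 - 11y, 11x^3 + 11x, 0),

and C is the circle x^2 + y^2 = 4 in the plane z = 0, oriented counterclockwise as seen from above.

Let S be the flat disk x^2 + y^2 ≤ 4 in the plane z = 0, with upward unit normal n̂ = ẑ. By Stokes' theorem,

    ∮_C F · dr = ∬_S (∇ × F) · n̂ dS = ∬_D (curl F)_z dA,

where D is the disk x^2 + y^2 ≤ 4.

Compute the curl of F = (-11y^3 - 11y, 11x^3 + 11x, 0):
    (∇ × F)_x = ∂F_z/∂y - ∂F_y/∂z = 0,
    (∇ × F)_y = ∂F_x/∂z - ∂F_z/∂x = 0,
    (∇ × F)_z = ∂F_y/∂x - ∂F_x/∂y = 33x^2 + 33y^2 + 22.

On z = 0, (curl F)_z = 33x^2 + 33y^2 + 22.

Convert to polar (x = r cos θ, y = r sin θ, dA = r dr dθ); the integrand becomes 33r^2 + 22, so

    ∬_D (curl F)_z dA = ∫_0^{2π} ∫_0^{2} (33r^2 + 22) · r dr dθ.

Inner (r from 0 to 2): 176.
Outer (θ from 0 to 2π): 352π.

Therefore ∮_C F · dr = 352π.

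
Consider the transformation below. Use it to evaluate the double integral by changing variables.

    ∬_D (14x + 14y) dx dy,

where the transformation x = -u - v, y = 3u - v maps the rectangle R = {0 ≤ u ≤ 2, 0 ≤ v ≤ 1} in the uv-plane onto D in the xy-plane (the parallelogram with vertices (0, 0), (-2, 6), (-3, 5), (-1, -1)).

Compute the Jacobian determinant of (x, y) with respect to (u, v):

    ∂(x,y)/∂(u,v) = | -1  -1 | = (-1)(-1) - (-1)(3) = 4.
                   | 3  -1 |

Its absolute value is |J| = 4 (the area scaling factor).

Substituting x = -u - v, y = 3u - v into the integrand,

    14x + 14y → 28u - 28v,

so the integral becomes

    ∬_R (28u - 28v) · |J| du dv = ∫_0^2 ∫_0^1 (112u - 112v) dv du.

Inner (v): 112u - 56.
Outer (u): 112.

Therefore ∬_D (14x + 14y) dx dy = 112.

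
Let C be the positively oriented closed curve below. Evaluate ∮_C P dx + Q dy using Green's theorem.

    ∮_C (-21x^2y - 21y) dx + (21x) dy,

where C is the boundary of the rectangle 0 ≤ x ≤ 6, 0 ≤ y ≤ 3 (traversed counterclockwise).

Green's theorem converts the closed line integral into a double integral over the enclosed region D:

    ∮_C P dx + Q dy = ∬_D (∂Q/∂x - ∂P/∂y) dA.

Here P = -21x^2y - 21y, Q = 21x, so

    ∂Q/∂x = 21,    ∂P/∂y = -21x^2 - 21,
    ∂Q/∂x - ∂P/∂y = 21x^2 + 42.

D is the region 0 ≤ x ≤ 6, 0 ≤ y ≤ 3. Evaluating the double integral:

    ∬_D (21x^2 + 42) dA = ∫_0^{6} ∫_0^{3} (21x^2 + 42) dy dx.

Inner (y from 0 to 3): 63x^2 + 126.
Outer (x from 0 to 6): 5292.

Therefore ∮_C P dx + Q dy = 5292.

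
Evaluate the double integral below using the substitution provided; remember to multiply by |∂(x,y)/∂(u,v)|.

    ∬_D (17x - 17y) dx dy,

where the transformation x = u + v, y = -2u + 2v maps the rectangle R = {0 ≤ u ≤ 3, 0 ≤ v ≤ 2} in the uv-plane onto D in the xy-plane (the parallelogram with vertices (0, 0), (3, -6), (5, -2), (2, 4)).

Compute the Jacobian determinant of (x, y) with respect to (u, v):

    ∂(x,y)/∂(u,v) = | 1  1 | = (1)(2) - (1)(-2) = 4.
                   | -2  2 |

Its absolute value is |J| = 4 (the area scaling factor).

Substituting x = u + v, y = -2u + 2v into the integrand,

    17x - 17y → 51u - 17v,

so the integral becomes

    ∬_R (51u - 17v) · |J| du dv = ∫_0^3 ∫_0^2 (204u - 68v) dv du.

Inner (v): 408u - 136.
Outer (u): 1428.

Therefore ∬_D (17x - 17y) dx dy = 1428.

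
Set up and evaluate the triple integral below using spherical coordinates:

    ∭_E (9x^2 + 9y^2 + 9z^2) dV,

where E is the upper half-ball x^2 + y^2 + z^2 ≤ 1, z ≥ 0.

In spherical coordinates, x = ρ sin(φ) cos(θ), y = ρ sin(φ) sin(θ), z = ρ cos(φ), and dV = ρ^2 sin(φ) dρ dφ dθ.

The integrand becomes 9ρ^2, so

    ∭_E (9x^2 + 9y^2 + 9z^2) dV = ∫_{0}^{2π} ∫_{0}^{π/2} ∫_{0}^{1} (9ρ^2) · ρ^2 sin(φ) dρ dφ dθ.

Inner (ρ): 9sin(φ)/5.
Middle (φ): 9/5.
Outer (θ): 18π/5.

Therefore the triple integral equals 18π/5.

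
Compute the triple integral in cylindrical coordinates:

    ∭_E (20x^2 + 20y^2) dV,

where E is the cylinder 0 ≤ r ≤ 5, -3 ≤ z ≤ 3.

In cylindrical coordinates, x = r cos(θ), y = r sin(θ), z = z, and dV = r dr dθ dz.

The integrand becomes 20r^2, so

    ∭_E (20x^2 + 20y^2) dV = ∫_{0}^{2π} ∫_{0}^{5} ∫_{-3}^{3} (20r^2) · r dz dr dθ.

Inner (z): 120r^3.
Middle (r from 0 to 5): 18750.
Outer (θ): 37500π.

Therefore the triple integral equals 37500π.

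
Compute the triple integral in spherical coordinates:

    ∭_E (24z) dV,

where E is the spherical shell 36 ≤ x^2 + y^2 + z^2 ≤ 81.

In spherical coordinates, x = ρ sin(φ) cos(θ), y = ρ sin(φ) sin(θ), z = ρ cos(φ), and dV = ρ^2 sin(φ) dρ dφ dθ.

The integrand becomes 24ρ cos(φ), so

    ∭_E (24z) dV = ∫_{0}^{2π} ∫_{0}^{π} ∫_{6}^{9} (24ρ cos(φ)) · ρ^2 sin(φ) dρ dφ dθ.

Inner (ρ): 15795sin(2φ).
Middle (φ): 0.
Outer (θ): 0.

Therefore the triple integral equals 0.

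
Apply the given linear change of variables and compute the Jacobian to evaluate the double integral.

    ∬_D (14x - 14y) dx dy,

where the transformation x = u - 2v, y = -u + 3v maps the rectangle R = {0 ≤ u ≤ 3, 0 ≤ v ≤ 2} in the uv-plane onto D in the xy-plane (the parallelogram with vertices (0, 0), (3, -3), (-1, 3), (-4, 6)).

Compute the Jacobian determinant of (x, y) with respect to (u, v):

    ∂(x,y)/∂(u,v) = | 1  -2 | = (1)(3) - (-2)(-1) = 1.
                   | -1  3 |

Its absolute value is |J| = 1 (the area scaling factor).

Substituting x = u - 2v, y = -u + 3v into the integrand,

    14x - 14y → 28u - 70v,

so the integral becomes

    ∬_R (28u - 70v) · |J| du dv = ∫_0^3 ∫_0^2 (28u - 70v) dv du.

Inner (v): 56u - 140.
Outer (u): -168.

Therefore ∬_D (14x - 14y) dx dy = -168.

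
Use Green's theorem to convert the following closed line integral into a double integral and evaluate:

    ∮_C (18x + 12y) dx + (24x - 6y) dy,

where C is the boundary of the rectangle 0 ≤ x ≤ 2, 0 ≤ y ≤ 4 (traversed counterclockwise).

Green's theorem converts the closed line integral into a double integral over the enclosed region D:

    ∮_C P dx + Q dy = ∬_D (∂Q/∂x - ∂P/∂y) dA.

Here P = 18x + 12y, Q = 24x - 6y, so

    ∂Q/∂x = 24,    ∂P/∂y = 12,
    ∂Q/∂x - ∂P/∂y = 12.

D is the region 0 ≤ x ≤ 2, 0 ≤ y ≤ 4. Evaluating the double integral:

    ∬_D (12) dA = ∫_0^{2} ∫_0^{4} (12) dy dx.

Inner (y from 0 to 4): 48.
Outer (x from 0 to 2): 96.

Therefore ∮_C P dx + Q dy = 96.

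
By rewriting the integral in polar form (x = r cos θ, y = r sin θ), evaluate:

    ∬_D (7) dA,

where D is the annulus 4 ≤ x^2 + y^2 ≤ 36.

The region D is 2 ≤ r ≤ 6, 0 ≤ θ ≤ 2π in polar coordinates, where x = r cos(θ), y = r sin(θ), and dA = r dr dθ.

Under the substitution, the integrand becomes 7, so

    ∬_D (7) dA = ∫_{0}^{2π} ∫_{2}^{6} (7) · r dr dθ.

Inner integral (in r): ∫_{2}^{6} (7) · r dr = 112.

Outer integral (in θ): ∫_{0}^{2π} (112) dθ = 224π.

Therefore ∬_D (7) dA = 224π.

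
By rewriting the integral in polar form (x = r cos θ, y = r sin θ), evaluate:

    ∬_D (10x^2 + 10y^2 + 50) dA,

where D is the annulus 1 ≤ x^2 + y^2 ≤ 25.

The region D is 1 ≤ r ≤ 5, 0 ≤ θ ≤ 2π in polar coordinates, where x = r cos(θ), y = r sin(θ), and dA = r dr dθ.

Under the substitution, the integrand becomes 10r^2 + 50, so

    ∬_D (10x^2 + 10y^2 + 50) dA = ∫_{0}^{2π} ∫_{1}^{5} (10r^2 + 50) · r dr dθ.

Inner integral (in r): ∫_{1}^{5} (10r^2 + 50) · r dr = 2160.

Outer integral (in θ): ∫_{0}^{2π} (2160) dθ = 4320π.

Therefore ∬_D (10x^2 + 10y^2 + 50) dA = 4320π.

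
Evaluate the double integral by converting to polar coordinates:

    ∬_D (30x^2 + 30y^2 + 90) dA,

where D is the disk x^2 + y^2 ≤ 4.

The region D is 0 ≤ r ≤ 2, 0 ≤ θ ≤ 2π in polar coordinates, where x = r cos(θ), y = r sin(θ), and dA = r dr dθ.

Under the substitution, the integrand becomes 30r^2 + 90, so

    ∬_D (30x^2 + 30y^2 + 90) dA = ∫_{0}^{2π} ∫_{0}^{2} (30r^2 + 90) · r dr dθ.

Inner integral (in r): ∫_{0}^{2} (30r^2 + 90) · r dr = 300.

Outer integral (in θ): ∫_{0}^{2π} (300) dθ = 600π.

Therefore ∬_D (30x^2 + 30y^2 + 90) dA = 600π.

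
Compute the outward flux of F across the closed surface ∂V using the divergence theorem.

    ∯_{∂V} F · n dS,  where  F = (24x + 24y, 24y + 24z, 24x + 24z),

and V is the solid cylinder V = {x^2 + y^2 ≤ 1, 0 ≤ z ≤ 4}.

By the divergence theorem,

    ∯_{∂V} F · n dS = ∭_V (∇ · F) dV.

Compute the divergence:
    ∇ · F = ∂F_x/∂x + ∂F_y/∂y + ∂F_z/∂z = 24 + 24 + 24 = 72.

In cylindrical coordinates, x = r cos(θ), y = r sin(θ), z = z, dV = r dr dθ dz, with 0 ≤ r ≤ 1, 0 ≤ θ ≤ 2π, 0 ≤ z ≤ 4.

The integrand, after substitution and multiplying by the volume element, becomes (72) · r, so

    ∭_V (∇·F) dV = ∫_0^{2π} ∫_0^{1} ∫_0^{4} (72) · r dz dr dθ.

Inner (z from 0 to 4): 288r.
Middle (r from 0 to 1): 144.
Outer (θ from 0 to 2π): 288π.

Therefore ∯_{∂V} F · n dS = 288π.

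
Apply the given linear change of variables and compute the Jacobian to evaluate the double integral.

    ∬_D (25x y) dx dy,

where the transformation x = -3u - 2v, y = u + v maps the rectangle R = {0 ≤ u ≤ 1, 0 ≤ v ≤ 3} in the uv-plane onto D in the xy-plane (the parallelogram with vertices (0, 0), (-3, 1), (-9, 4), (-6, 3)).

Compute the Jacobian determinant of (x, y) with respect to (u, v):

    ∂(x,y)/∂(u,v) = | -3  -2 | = (-3)(1) - (-2)(1) = -1.
                   | 1  1 |

Its absolute value is |J| = 1 (the area scaling factor).

Substituting x = -3u - 2v, y = u + v into the integrand,

    25x y → -75u^2 - 125u v - 50v^2,

so the integral becomes

    ∬_R (-75u^2 - 125u v - 50v^2) · |J| du dv = ∫_0^1 ∫_0^3 (-75u^2 - 125u v - 50v^2) dv du.

Inner (v): -225u^2 - 1125u/2 - 450.
Outer (u): -3225/4.

Therefore ∬_D (25x y) dx dy = -3225/4.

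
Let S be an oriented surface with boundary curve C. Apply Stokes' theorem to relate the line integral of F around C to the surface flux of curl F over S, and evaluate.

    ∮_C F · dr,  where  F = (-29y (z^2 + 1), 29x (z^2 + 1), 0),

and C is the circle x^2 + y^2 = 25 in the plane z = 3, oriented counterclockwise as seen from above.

Let S be the flat disk x^2 + y^2 ≤ 25 in the plane z = 3, with upward unit normal n̂ = ẑ. By Stokes' theorem,

    ∮_C F · dr = ∬_S (∇ × F) · n̂ dS = ∬_D (curl F)_z dA,

where D is the disk x^2 + y^2 ≤ 25.

Compute the curl of F = (-29y (z^2 + 1), 29x (z^2 + 1), 0):
    (∇ × F)_x = ∂F_z/∂y - ∂F_y/∂z = -58x z,
    (∇ × F)_y = ∂F_x/∂z - ∂F_z/∂x = -58y z,
    (∇ × F)_z = ∂F_y/∂x - ∂F_x/∂y = 58z^2 + 58.

On z = 3, (curl F)_z = 580.

Convert to polar (x = r cos θ, y = r sin θ, dA = r dr dθ); the integrand becomes 580, so

    ∬_D (curl F)_z dA = ∫_0^{2π} ∫_0^{5} (580) · r dr dθ.

Inner (r from 0 to 5): 7250.
Outer (θ from 0 to 2π): 14500π.

Therefore ∮_C F · dr = 14500π.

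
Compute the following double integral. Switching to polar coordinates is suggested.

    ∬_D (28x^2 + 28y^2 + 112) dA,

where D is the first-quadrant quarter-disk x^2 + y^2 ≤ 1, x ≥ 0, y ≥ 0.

The region D is 0 ≤ r ≤ 1, 0 ≤ θ ≤ π/2 in polar coordinates, where x = r cos(θ), y = r sin(θ), and dA = r dr dθ.

Under the substitution, the integrand becomes 28r^2 + 112, so

    ∬_D (28x^2 + 28y^2 + 112) dA = ∫_{0}^{π/2} ∫_{0}^{1} (28r^2 + 112) · r dr dθ.

Inner integral (in r): ∫_{0}^{1} (28r^2 + 112) · r dr = 63.

Outer integral (in θ): ∫_{0}^{π/2} (63) dθ = 63π/2.

Therefore ∬_D (28x^2 + 28y^2 + 112) dA = 63π/2.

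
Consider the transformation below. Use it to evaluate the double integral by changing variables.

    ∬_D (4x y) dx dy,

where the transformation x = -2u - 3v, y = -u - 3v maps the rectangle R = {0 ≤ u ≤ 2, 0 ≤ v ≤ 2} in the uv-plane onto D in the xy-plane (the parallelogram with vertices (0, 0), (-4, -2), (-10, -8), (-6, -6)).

Compute the Jacobian determinant of (x, y) with respect to (u, v):

    ∂(x,y)/∂(u,v) = | -2  -3 | = (-2)(-3) - (-3)(-1) = 3.
                   | -1  -3 |

Its absolute value is |J| = 3 (the area scaling factor).

Substituting x = -2u - 3v, y = -u - 3v into the integrand,

    4x y → 8u^2 + 36u v + 36v^2,

so the integral becomes

    ∬_R (8u^2 + 36u v + 36v^2) · |J| du dv = ∫_0^2 ∫_0^2 (24u^2 + 108u v + 108v^2) dv du.

Inner (v): 48u^2 + 216u + 288.
Outer (u): 1136.

Therefore ∬_D (4x y) dx dy = 1136.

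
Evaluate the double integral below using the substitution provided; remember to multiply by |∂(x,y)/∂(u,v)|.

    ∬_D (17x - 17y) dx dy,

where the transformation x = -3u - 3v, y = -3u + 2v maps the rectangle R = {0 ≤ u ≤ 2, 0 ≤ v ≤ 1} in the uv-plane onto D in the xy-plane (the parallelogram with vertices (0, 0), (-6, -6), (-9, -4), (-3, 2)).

Compute the Jacobian determinant of (x, y) with respect to (u, v):

    ∂(x,y)/∂(u,v) = | -3  -3 | = (-3)(2) - (-3)(-3) = -15.
                   | -3  2 |

Its absolute value is |J| = 15 (the area scaling factor).

Substituting x = -3u - 3v, y = -3u + 2v into the integrand,

    17x - 17y → -85v,

so the integral becomes

    ∬_R (-85v) · |J| du dv = ∫_0^2 ∫_0^1 (-1275v) dv du.

Inner (v): -1275/2.
Outer (u): -1275.

Therefore ∬_D (17x - 17y) dx dy = -1275.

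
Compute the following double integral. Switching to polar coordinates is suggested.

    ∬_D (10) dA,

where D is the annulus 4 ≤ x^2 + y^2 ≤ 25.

The region D is 2 ≤ r ≤ 5, 0 ≤ θ ≤ 2π in polar coordinates, where x = r cos(θ), y = r sin(θ), and dA = r dr dθ.

Under the substitution, the integrand becomes 10, so

    ∬_D (10) dA = ∫_{0}^{2π} ∫_{2}^{5} (10) · r dr dθ.

Inner integral (in r): ∫_{2}^{5} (10) · r dr = 105.

Outer integral (in θ): ∫_{0}^{2π} (105) dθ = 210π.

Therefore ∬_D (10) dA = 210π.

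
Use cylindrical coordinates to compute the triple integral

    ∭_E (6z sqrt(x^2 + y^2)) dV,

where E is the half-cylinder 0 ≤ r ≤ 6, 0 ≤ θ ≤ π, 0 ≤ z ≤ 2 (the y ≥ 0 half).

In cylindrical coordinates, x = r cos(θ), y = r sin(θ), z = z, and dV = r dr dθ dz.

The integrand becomes 6r z, so

    ∭_E (6z sqrt(x^2 + y^2)) dV = ∫_{0}^{π} ∫_{0}^{6} ∫_{0}^{2} (6r z) · r dz dr dθ.

Inner (z): 12r^2.
Middle (r from 0 to 6): 864.
Outer (θ): 864π.

Therefore the triple integral equals 864π.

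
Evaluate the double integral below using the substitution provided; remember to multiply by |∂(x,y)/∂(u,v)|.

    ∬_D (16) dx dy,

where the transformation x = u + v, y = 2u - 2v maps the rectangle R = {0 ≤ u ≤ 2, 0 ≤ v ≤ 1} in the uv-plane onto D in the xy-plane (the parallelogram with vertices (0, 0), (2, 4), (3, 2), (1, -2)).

Compute the Jacobian determinant of (x, y) with respect to (u, v):

    ∂(x,y)/∂(u,v) = | 1  1 | = (1)(-2) - (1)(2) = -4.
                   | 2  -2 |

Its absolute value is |J| = 4 (the area scaling factor).

Substituting x = u + v, y = 2u - 2v into the integrand,

    16 → 16,

so the integral becomes

    ∬_R (16) · |J| du dv = ∫_0^2 ∫_0^1 (64) dv du.

Inner (v): 64.
Outer (u): 128.

Therefore ∬_D (16) dx dy = 128.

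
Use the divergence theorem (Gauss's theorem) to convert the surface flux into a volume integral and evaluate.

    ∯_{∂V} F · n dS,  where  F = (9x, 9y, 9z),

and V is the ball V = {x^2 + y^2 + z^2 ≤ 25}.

By the divergence theorem,

    ∯_{∂V} F · n dS = ∭_V (∇ · F) dV.

Compute the divergence:
    ∇ · F = ∂F_x/∂x + ∂F_y/∂y + ∂F_z/∂z = 9 + 9 + 9 = 27.

In spherical coordinates, x = ρ sin(φ) cos(θ), y = ρ sin(φ) sin(θ), z = ρ cos(φ), dV = ρ^2 sin(φ) dρ dφ dθ, with 0 ≤ ρ ≤ 5, 0 ≤ φ ≤ π, 0 ≤ θ ≤ 2π.

The integrand, after substitution and multiplying by the volume element, becomes (27) · ρ^2 sin(φ), so

    ∭_V (∇·F) dV = ∫_0^{2π} ∫_0^{π} ∫_0^{5} (27) · ρ^2 sin(φ) dρ dφ dθ.

Inner (ρ from 0 to 5): 1125sin(φ).
Middle (φ from 0 to π): 2250.
Outer (θ from 0 to 2π): 4500π.

Therefore ∯_{∂V} F · n dS = 4500π.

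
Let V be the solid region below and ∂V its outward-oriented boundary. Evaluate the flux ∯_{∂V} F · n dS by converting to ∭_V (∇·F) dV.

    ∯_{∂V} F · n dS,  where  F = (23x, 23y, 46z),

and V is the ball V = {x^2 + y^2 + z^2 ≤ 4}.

By the divergence theorem,

    ∯_{∂V} F · n dS = ∭_V (∇ · F) dV.

Compute the divergence:
    ∇ · F = ∂F_x/∂x + ∂F_y/∂y + ∂F_z/∂z = 23 + 23 + 46 = 92.

In spherical coordinates, x = ρ sin(φ) cos(θ), y = ρ sin(φ) sin(θ), z = ρ cos(φ), dV = ρ^2 sin(φ) dρ dφ dθ, with 0 ≤ ρ ≤ 2, 0 ≤ φ ≤ π, 0 ≤ θ ≤ 2π.

The integrand, after substitution and multiplying by the volume element, becomes (92) · ρ^2 sin(φ), so

    ∭_V (∇·F) dV = ∫_0^{2π} ∫_0^{π} ∫_0^{2} (92) · ρ^2 sin(φ) dρ dφ dθ.

Inner (ρ from 0 to 2): 736sin(φ)/3.
Middle (φ from 0 to π): 1472/3.
Outer (θ from 0 to 2π): 2944π/3.

Therefore ∯_{∂V} F · n dS = 2944π/3.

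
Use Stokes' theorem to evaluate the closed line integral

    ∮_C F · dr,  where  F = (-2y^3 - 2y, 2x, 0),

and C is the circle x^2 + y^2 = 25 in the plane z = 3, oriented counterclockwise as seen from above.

Let S be the flat disk x^2 + y^2 ≤ 25 in the plane z = 3, with upward unit normal n̂ = ẑ. By Stokes' theorem,

    ∮_C F · dr = ∬_S (∇ × F) · n̂ dS = ∬_D (curl F)_z dA,

where D is the disk x^2 + y^2 ≤ 25.

Compute the curl of F = (-2y^3 - 2y, 2x, 0):
    (∇ × F)_x = ∂F_z/∂y - ∂F_y/∂z = 0,
    (∇ × F)_y = ∂F_x/∂z - ∂F_z/∂x = 0,
    (∇ × F)_z = ∂F_y/∂x - ∂F_x/∂y = 6y^2 + 4.

On z = 3, (curl F)_z = 6y^2 + 4.

Convert to polar (x = r cos θ, y = r sin θ, dA = r dr dθ); the integrand becomes 6r^2sin(θ)^2 + 4, so

    ∬_D (curl F)_z dA = ∫_0^{2π} ∫_0^{5} (6r^2sin(θ)^2 + 4) · r dr dθ.

Inner (r from 0 to 5): 1875sin(θ)^2/2 + 50.
Outer (θ from 0 to 2π): 2075π/2.

Therefore ∮_C F · dr = 2075π/2.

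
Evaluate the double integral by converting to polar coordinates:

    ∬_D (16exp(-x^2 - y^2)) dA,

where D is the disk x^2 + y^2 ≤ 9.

The region D is 0 ≤ r ≤ 3, 0 ≤ θ ≤ 2π in polar coordinates, where x = r cos(θ), y = r sin(θ), and dA = r dr dθ.

Under the substitution, the integrand becomes 16exp(-r^2), so

    ∬_D (16exp(-x^2 - y^2)) dA = ∫_{0}^{2π} ∫_{0}^{3} (16exp(-r^2)) · r dr dθ.

Inner integral (in r): ∫_{0}^{3} (16exp(-r^2)) · r dr = 8 - 8exp(-9).

Outer integral (in θ): ∫_{0}^{2π} (8 - 8exp(-9)) dθ = -16π exp(-9) + 16π.

Therefore ∬_D (16exp(-x^2 - y^2)) dA = -16π exp(-9) + 16π.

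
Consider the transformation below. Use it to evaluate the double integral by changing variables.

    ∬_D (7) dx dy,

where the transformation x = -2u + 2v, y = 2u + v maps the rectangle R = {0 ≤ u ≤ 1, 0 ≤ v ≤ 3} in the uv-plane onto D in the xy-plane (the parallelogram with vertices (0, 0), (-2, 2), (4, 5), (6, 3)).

Compute the Jacobian determinant of (x, y) with respect to (u, v):

    ∂(x,y)/∂(u,v) = | -2  2 | = (-2)(1) - (2)(2) = -6.
                   | 2  1 |

Its absolute value is |J| = 6 (the area scaling factor).

Substituting x = -2u + 2v, y = 2u + v into the integrand,

    7 → 7,

so the integral becomes

    ∬_R (7) · |J| du dv = ∫_0^1 ∫_0^3 (42) dv du.

Inner (v): 126.
Outer (u): 126.

Therefore ∬_D (7) dx dy = 126.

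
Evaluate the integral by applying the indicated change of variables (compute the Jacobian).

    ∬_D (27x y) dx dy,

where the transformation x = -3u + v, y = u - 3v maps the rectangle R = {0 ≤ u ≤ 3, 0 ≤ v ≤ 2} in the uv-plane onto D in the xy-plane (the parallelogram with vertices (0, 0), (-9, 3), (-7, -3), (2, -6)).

Compute the Jacobian determinant of (x, y) with respect to (u, v):

    ∂(x,y)/∂(u,v) = | -3  1 | = (-3)(-3) - (1)(1) = 8.
                   | 1  -3 |

Its absolute value is |J| = 8 (the area scaling factor).

Substituting x = -3u + v, y = u - 3v into the integrand,

    27x y → -81u^2 + 270u v - 81v^2,

so the integral becomes

    ∬_R (-81u^2 + 270u v - 81v^2) · |J| du dv = ∫_0^3 ∫_0^2 (-648u^2 + 2160u v - 648v^2) dv du.

Inner (v): -1296u^2 + 4320u - 1728.
Outer (u): 2592.

Therefore ∬_D (27x y) dx dy = 2592.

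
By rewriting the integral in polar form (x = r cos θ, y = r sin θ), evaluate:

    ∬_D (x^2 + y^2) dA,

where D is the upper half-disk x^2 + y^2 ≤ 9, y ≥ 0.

The region D is 0 ≤ r ≤ 3, 0 ≤ θ ≤ π in polar coordinates, where x = r cos(θ), y = r sin(θ), and dA = r dr dθ.

Under the substitution, the integrand becomes r^2, so

    ∬_D (x^2 + y^2) dA = ∫_{0}^{π} ∫_{0}^{3} (r^2) · r dr dθ.

Inner integral (in r): ∫_{0}^{3} (r^2) · r dr = 81/4.

Outer integral (in θ): ∫_{0}^{π} (81/4) dθ = 81π/4.

Therefore ∬_D (x^2 + y^2) dA = 81π/4.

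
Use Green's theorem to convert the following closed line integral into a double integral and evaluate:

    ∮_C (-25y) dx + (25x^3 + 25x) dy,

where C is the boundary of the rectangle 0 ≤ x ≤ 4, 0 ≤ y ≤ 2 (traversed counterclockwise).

Green's theorem converts the closed line integral into a double integral over the enclosed region D:

    ∮_C P dx + Q dy = ∬_D (∂Q/∂x - ∂P/∂y) dA.

Here P = -25y, Q = 25x^3 + 25x, so

    ∂Q/∂x = 75x^2 + 25,    ∂P/∂y = -25,
    ∂Q/∂x - ∂P/∂y = 75x^2 + 50.

D is the region 0 ≤ x ≤ 4, 0 ≤ y ≤ 2. Evaluating the double integral:

    ∬_D (75x^2 + 50) dA = ∫_0^{4} ∫_0^{2} (75x^2 + 50) dy dx.

Inner (y from 0 to 2): 150x^2 + 100.
Outer (x from 0 to 4): 3600.

Therefore ∮_C P dx + Q dy = 3600.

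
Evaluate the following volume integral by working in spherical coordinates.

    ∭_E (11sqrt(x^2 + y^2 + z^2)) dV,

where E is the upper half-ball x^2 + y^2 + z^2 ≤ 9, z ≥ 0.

In spherical coordinates, x = ρ sin(φ) cos(θ), y = ρ sin(φ) sin(θ), z = ρ cos(φ), and dV = ρ^2 sin(φ) dρ dφ dθ.

The integrand becomes 11ρ, so

    ∭_E (11sqrt(x^2 + y^2 + z^2)) dV = ∫_{0}^{2π} ∫_{0}^{π/2} ∫_{0}^{3} (11ρ) · ρ^2 sin(φ) dρ dφ dθ.

Inner (ρ): 891sin(φ)/4.
Middle (φ): 891/4.
Outer (θ): 891π/2.

Therefore the triple integral equals 891π/2.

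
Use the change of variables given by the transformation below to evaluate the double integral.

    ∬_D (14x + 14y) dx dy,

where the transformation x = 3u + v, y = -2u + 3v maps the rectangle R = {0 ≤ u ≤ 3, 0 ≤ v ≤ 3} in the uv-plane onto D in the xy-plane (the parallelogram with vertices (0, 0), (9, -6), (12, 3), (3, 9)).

Compute the Jacobian determinant of (x, y) with respect to (u, v):

    ∂(x,y)/∂(u,v) = | 3  1 | = (3)(3) - (1)(-2) = 11.
                   | -2  3 |

Its absolute value is |J| = 11 (the area scaling factor).

Substituting x = 3u + v, y = -2u + 3v into the integrand,

    14x + 14y → 14u + 56v,

so the integral becomes

    ∬_R (14u + 56v) · |J| du dv = ∫_0^3 ∫_0^3 (154u + 616v) dv du.

Inner (v): 462u + 2772.
Outer (u): 10395.

Therefore ∬_D (14x + 14y) dx dy = 10395.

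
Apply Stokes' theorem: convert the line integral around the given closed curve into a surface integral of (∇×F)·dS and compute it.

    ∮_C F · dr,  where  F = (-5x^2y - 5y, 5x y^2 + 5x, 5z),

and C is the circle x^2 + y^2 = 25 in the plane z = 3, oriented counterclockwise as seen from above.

Let S be the flat disk x^2 + y^2 ≤ 25 in the plane z = 3, with upward unit normal n̂ = ẑ. By Stokes' theorem,

    ∮_C F · dr = ∬_S (∇ × F) · n̂ dS = ∬_D (curl F)_z dA,

where D is the disk x^2 + y^2 ≤ 25.

Compute the curl of F = (-5x^2y - 5y, 5x y^2 + 5x, 5z):
    (∇ × F)_x = ∂F_z/∂y - ∂F_y/∂z = 0,
    (∇ × F)_y = ∂F_x/∂z - ∂F_z/∂x = 0,
    (∇ × F)_z = ∂F_y/∂x - ∂F_x/∂y = 5x^2 + 5y^2 + 10.

On z = 3, (curl F)_z = 5x^2 + 5y^2 + 10.

Convert to polar (x = r cos θ, y = r sin θ, dA = r dr dθ); the integrand becomes 5r^2 + 10, so

    ∬_D (curl F)_z dA = ∫_0^{2π} ∫_0^{5} (5r^2 + 10) · r dr dθ.

Inner (r from 0 to 5): 3625/4.
Outer (θ from 0 to 2π): 3625π/2.

Therefore ∮_C F · dr = 3625π/2.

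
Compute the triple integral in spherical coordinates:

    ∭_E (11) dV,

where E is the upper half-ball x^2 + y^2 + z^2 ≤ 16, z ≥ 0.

In spherical coordinates, x = ρ sin(φ) cos(θ), y = ρ sin(φ) sin(θ), z = ρ cos(φ), and dV = ρ^2 sin(φ) dρ dφ dθ.

The integrand becomes 11, so

    ∭_E (11) dV = ∫_{0}^{2π} ∫_{0}^{π/2} ∫_{0}^{4} (11) · ρ^2 sin(φ) dρ dφ dθ.

Inner (ρ): 704sin(φ)/3.
Middle (φ): 704/3.
Outer (θ): 1408π/3.

Therefore the triple integral equals 1408π/3.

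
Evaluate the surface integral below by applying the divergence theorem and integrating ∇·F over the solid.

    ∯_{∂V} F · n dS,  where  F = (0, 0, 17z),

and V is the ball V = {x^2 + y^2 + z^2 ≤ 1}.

By the divergence theorem,

    ∯_{∂V} F · n dS = ∭_V (∇ · F) dV.

Compute the divergence:
    ∇ · F = ∂F_x/∂x + ∂F_y/∂y + ∂F_z/∂z = 0 + 0 + 17 = 17.

In spherical coordinates, x = ρ sin(φ) cos(θ), y = ρ sin(φ) sin(θ), z = ρ cos(φ), dV = ρ^2 sin(φ) dρ dφ dθ, with 0 ≤ ρ ≤ 1, 0 ≤ φ ≤ π, 0 ≤ θ ≤ 2π.

The integrand, after substitution and multiplying by the volume element, becomes (17) · ρ^2 sin(φ), so

    ∭_V (∇·F) dV = ∫_0^{2π} ∫_0^{π} ∫_0^{1} (17) · ρ^2 sin(φ) dρ dφ dθ.

Inner (ρ from 0 to 1): 17sin(φ)/3.
Middle (φ from 0 to π): 34/3.
Outer (θ from 0 to 2π): 68π/3.

Therefore ∯_{∂V} F · n dS = 68π/3.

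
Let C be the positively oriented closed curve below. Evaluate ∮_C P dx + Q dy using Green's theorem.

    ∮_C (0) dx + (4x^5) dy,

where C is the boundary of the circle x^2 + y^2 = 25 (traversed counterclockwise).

Green's theorem converts the closed line integral into a double integral over the enclosed region D:

    ∮_C P dx + Q dy = ∬_D (∂Q/∂x - ∂P/∂y) dA.

Here P = 0, Q = 4x^5, so

    ∂Q/∂x = 20x^4,    ∂P/∂y = 0,
    ∂Q/∂x - ∂P/∂y = 20x^4.

D is the region x^2 + y^2 ≤ 25. Evaluating the double integral:

In polar coordinates (x = r cos θ, y = r sin θ, dA = r dr dθ) the integrand becomes 20r^4cos(θ)^4, so

    ∬_D (20x^4) dA = ∫_0^{2π} ∫_0^{5} (20r^4cos(θ)^4) · r dr dθ.

Inner (r from 0 to 5): 156250cos(θ)^4/3.
Outer (θ from 0 to 2π): 78125π/2.

Therefore ∮_C P dx + Q dy = 78125π/2.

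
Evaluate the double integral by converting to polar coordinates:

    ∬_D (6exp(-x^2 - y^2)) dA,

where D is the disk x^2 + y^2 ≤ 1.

The region D is 0 ≤ r ≤ 1, 0 ≤ θ ≤ 2π in polar coordinates, where x = r cos(θ), y = r sin(θ), and dA = r dr dθ.

Under the substitution, the integrand becomes 6exp(-r^2), so

    ∬_D (6exp(-x^2 - y^2)) dA = ∫_{0}^{2π} ∫_{0}^{1} (6exp(-r^2)) · r dr dθ.

Inner integral (in r): ∫_{0}^{1} (6exp(-r^2)) · r dr = 3 - 3exp(-1).

Outer integral (in θ): ∫_{0}^{2π} (3 - 3exp(-1)) dθ = -6π exp(-1) + 6π.

Therefore ∬_D (6exp(-x^2 - y^2)) dA = -6π exp(-1) + 6π.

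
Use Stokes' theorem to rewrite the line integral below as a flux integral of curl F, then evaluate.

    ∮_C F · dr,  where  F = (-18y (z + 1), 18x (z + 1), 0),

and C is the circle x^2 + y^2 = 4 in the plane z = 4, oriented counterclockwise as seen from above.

Let S be the flat disk x^2 + y^2 ≤ 4 in the plane z = 4, with upward unit normal n̂ = ẑ. By Stokes' theorem,

    ∮_C F · dr = ∬_S (∇ × F) · n̂ dS = ∬_D (curl F)_z dA,

where D is the disk x^2 + y^2 ≤ 4.

Compute the curl of F = (-18y (z + 1), 18x (z + 1), 0):
    (∇ × F)_x = ∂F_z/∂y - ∂F_y/∂z = -18x,
    (∇ × F)_y = ∂F_x/∂z - ∂F_z/∂x = -18y,
    (∇ × F)_z = ∂F_y/∂x - ∂F_x/∂y = 36z + 36.

On z = 4, (curl F)_z = 180.

Convert to polar (x = r cos θ, y = r sin θ, dA = r dr dθ); the integrand becomes 180, so

    ∬_D (curl F)_z dA = ∫_0^{2π} ∫_0^{2} (180) · r dr dθ.

Inner (r from 0 to 2): 360.
Outer (θ from 0 to 2π): 720π.

Therefore ∮_C F · dr = 720π.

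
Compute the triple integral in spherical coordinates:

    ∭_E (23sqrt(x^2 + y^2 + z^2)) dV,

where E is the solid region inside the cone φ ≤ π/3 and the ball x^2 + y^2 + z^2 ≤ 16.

In spherical coordinates, x = ρ sin(φ) cos(θ), y = ρ sin(φ) sin(θ), z = ρ cos(φ), and dV = ρ^2 sin(φ) dρ dφ dθ.

The integrand becomes 23ρ, so

    ∭_E (23sqrt(x^2 + y^2 + z^2)) dV = ∫_{0}^{2π} ∫_{0}^{π/3} ∫_{0}^{4} (23ρ) · ρ^2 sin(φ) dρ dφ dθ.

Inner (ρ): 1472sin(φ).
Middle (φ): 736.
Outer (θ): 1472π.

Therefore the triple integral equals 1472π.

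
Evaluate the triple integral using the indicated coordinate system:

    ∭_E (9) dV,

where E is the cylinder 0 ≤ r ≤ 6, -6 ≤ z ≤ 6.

In cylindrical coordinates, x = r cos(θ), y = r sin(θ), z = z, and dV = r dr dθ dz.

The integrand becomes 9, so

    ∭_E (9) dV = ∫_{0}^{2π} ∫_{0}^{6} ∫_{-6}^{6} (9) · r dz dr dθ.

Inner (z): 108r.
Middle (r from 0 to 6): 1944.
Outer (θ): 3888π.

Therefore the triple integral equals 3888π.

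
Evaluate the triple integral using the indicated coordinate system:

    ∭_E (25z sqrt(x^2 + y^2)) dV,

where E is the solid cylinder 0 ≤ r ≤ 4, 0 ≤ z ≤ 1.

In cylindrical coordinates, x = r cos(θ), y = r sin(θ), z = z, and dV = r dr dθ dz.

The integrand becomes 25r z, so

    ∭_E (25z sqrt(x^2 + y^2)) dV = ∫_{0}^{2π} ∫_{0}^{4} ∫_{0}^{1} (25r z) · r dz dr dθ.

Inner (z): 25r^2/2.
Middle (r from 0 to 4): 800/3.
Outer (θ): 1600π/3.

Therefore the triple integral equals 1600π/3.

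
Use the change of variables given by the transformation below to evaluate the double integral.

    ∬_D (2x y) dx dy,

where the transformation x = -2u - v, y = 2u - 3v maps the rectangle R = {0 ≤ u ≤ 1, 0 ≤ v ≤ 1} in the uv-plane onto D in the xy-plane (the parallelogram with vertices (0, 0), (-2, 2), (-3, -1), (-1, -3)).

Compute the Jacobian determinant of (x, y) with respect to (u, v):

    ∂(x,y)/∂(u,v) = | -2  -1 | = (-2)(-3) - (-1)(2) = 8.
                   | 2  -3 |

Its absolute value is |J| = 8 (the area scaling factor).

Substituting x = -2u - v, y = 2u - 3v into the integrand,

    2x y → -8u^2 + 8u v + 6v^2,

so the integral becomes

    ∬_R (-8u^2 + 8u v + 6v^2) · |J| du dv = ∫_0^1 ∫_0^1 (-64u^2 + 64u v + 48v^2) dv du.

Inner (v): -64u^2 + 32u + 16.
Outer (u): 32/3.

Therefore ∬_D (2x y) dx dy = 32/3.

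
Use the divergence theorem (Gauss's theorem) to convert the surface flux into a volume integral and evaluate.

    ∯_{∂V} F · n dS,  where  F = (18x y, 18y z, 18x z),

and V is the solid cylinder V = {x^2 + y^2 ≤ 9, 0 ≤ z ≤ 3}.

By the divergence theorem,

    ∯_{∂V} F · n dS = ∭_V (∇ · F) dV.

Compute the divergence:
    ∇ · F = ∂F_x/∂x + ∂F_y/∂y + ∂F_z/∂z = 18y + 18z + 18x = 18x + 18y + 18z.

In cylindrical coordinates, x = r cos(θ), y = r sin(θ), z = z, dV = r dr dθ dz, with 0 ≤ r ≤ 3, 0 ≤ θ ≤ 2π, 0 ≤ z ≤ 3.

The integrand, after substitution and multiplying by the volume element, becomes (18sqrt(2)r sin(θ + π/4) + 18z) · r, so

    ∭_V (∇·F) dV = ∫_0^{2π} ∫_0^{3} ∫_0^{3} (18sqrt(2)r sin(θ + π/4) + 18z) · r dz dr dθ.

Inner (z from 0 to 3): 27r (2sqrt(2)r sin(θ + π/4) + 3).
Middle (r from 0 to 3): 486sqrt(2)sin(θ + π/4) + 729/2.
Outer (θ from 0 to 2π): 729π.

Therefore ∯_{∂V} F · n dS = 729π.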